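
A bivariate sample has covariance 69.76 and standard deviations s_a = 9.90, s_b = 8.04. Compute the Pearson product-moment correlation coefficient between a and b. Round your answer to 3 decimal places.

r = Cov(a,b) / (s_a · s_b) = 69.76 / (9.90 × 8.04)
  = 69.76 / 79.5960 ≈ 0.876

0.876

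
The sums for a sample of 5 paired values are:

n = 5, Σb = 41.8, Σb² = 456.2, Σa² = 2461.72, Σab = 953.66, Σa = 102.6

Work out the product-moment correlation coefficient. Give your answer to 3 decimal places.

0.492

r = (nΣab − ΣaΣb) / √[(nΣa² − (Σa)²)(nΣb² − (Σb)²)]
Numerator: 5×953.66 − 102.6×41.8 = 479.62
Denominator: √[(12308.6 − 10526.76)(2281 − 1747.24)] = √[1781.84 × 533.76] = 975.2307
r = 479.62 / 975.2307 ≈ 0.492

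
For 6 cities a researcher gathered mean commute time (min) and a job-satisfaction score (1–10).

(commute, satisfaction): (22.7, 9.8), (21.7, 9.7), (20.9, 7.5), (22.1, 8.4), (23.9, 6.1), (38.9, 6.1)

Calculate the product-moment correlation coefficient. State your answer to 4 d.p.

-0.5828

n = 6, Σx = 150.2, Σy = 47.6, Σx² = 3995.82, Σy² = 391.36, Σxy = 1158.42
nΣxy − ΣxΣy = 6950.52 − 7149.52 = -199
nΣx² − (Σx)² = 23974.92 − 22560.04 = 1414.88; nΣy² − (Σy)² = 2348.16 − 2265.76 = 82.4
r = -199 / √(1414.88 × 82.4) = -199 / 341.4471 ≈ -0.5828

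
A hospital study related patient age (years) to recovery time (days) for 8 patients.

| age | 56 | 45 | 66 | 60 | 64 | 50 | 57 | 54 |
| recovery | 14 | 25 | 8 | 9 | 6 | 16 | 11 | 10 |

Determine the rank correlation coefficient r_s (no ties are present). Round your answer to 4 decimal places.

Rank age: 4, 1, 8, 6, 7, 2, 5, 3
Rank recovery: 6, 8, 2, 3, 1, 7, 5, 4
d = rank(age) − rank(recovery): -2, -7, 6, 3, 6, -5, 0, -1; Σd² = 160
ρ = 1 − 6Σd² / [n(n²−1)] = 1 − 6×160 / (8×63) = 1 − 960/504 ≈ -0.9048

-0.9048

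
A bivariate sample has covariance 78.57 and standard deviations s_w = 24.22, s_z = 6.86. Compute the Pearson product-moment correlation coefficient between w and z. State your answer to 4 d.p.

0.4729

r = Cov(w,z) / (s_w · s_z) = 78.57 / (24.22 × 6.86)
  = 78.57 / 166.1492 ≈ 0.4729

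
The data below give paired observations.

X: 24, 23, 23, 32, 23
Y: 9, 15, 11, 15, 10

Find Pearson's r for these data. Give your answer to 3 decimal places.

n = 5, ΣX = 125, ΣY = 60, ΣX² = 3187, ΣY² = 752, ΣXY = 1524
nΣXY − ΣXΣY = 7620 − 7500 = 120
nΣX² − (ΣX)² = 15935 − 15625 = 310; nΣY² − (ΣY)² = 3760 − 3600 = 160
r = 120 / √(310 × 160) = 120 / 222.7106 ≈ 0.539

0.539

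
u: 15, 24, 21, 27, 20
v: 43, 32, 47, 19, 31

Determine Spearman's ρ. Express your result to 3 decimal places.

-0.500

Rank u: 1, 4, 3, 5, 2
Rank v: 4, 3, 5, 1, 2
d = rank(u) − rank(v): -3, 1, -2, 4, 0; Σd² = 30
ρ = 1 − 6Σd² / [n(n²−1)] = 1 − 6×30 / (5×24) = 1 − 180/120 ≈ -0.500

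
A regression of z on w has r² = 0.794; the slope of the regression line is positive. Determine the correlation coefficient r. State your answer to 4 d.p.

0.8911

|r| = √0.794 = 0.8911
The association is positive, so r = 0.8911.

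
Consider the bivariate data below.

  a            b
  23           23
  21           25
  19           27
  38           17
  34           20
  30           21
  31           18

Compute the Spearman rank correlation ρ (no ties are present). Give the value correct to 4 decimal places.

Rank a: 3, 2, 1, 7, 6, 4, 5
Rank b: 5, 6, 7, 1, 3, 4, 2
d = rank(a) − rank(b): -2, -4, -6, 6, 3, 0, 3; Σd² = 110
ρ = 1 − 6Σd² / [n(n²−1)] = 1 − 6×110 / (7×48) = 1 − 660/336 ≈ -0.9643

-0.9643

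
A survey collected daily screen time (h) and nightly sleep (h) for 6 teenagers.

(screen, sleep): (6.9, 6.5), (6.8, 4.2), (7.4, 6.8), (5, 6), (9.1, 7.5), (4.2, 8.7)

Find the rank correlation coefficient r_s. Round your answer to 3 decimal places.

0.086

Rank screen: 4, 3, 5, 2, 6, 1
Rank sleep: 3, 1, 4, 2, 5, 6
d = rank(screen) − rank(sleep): 1, 2, 1, 0, 1, -5; Σd² = 32
ρ = 1 − 6Σd² / [n(n²−1)] = 1 − 6×32 / (6×35) = 1 − 192/210 ≈ 0.086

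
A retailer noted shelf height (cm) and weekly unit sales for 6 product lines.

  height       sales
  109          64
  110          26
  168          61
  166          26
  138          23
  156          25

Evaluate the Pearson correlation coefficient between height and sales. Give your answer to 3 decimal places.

-0.111

n = 6, Σx = 847, Σy = 225, Σx² = 123141, Σy² = 10323, Σxy = 31474
nΣxy − ΣxΣy = 188844 − 190575 = -1731
nΣx² − (Σx)² = 738846 − 717409 = 21437; nΣy² − (Σy)² = 61938 − 50625 = 11313
r = -1731 / √(21437 × 11313) = -1731 / 15572.9503 ≈ -0.111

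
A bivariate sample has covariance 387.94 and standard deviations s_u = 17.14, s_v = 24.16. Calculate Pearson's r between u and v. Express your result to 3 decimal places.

0.937

r = Cov(u,v) / (s_u · s_v) = 387.94 / (17.14 × 24.16)
  = 387.94 / 414.1024 ≈ 0.937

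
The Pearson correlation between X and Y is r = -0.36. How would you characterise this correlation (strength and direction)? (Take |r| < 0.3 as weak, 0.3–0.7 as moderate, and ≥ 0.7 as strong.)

r = -0.36 < 0 so the relationship is negative.
|r| = 0.36, which falls in the moderate range.

moderate negative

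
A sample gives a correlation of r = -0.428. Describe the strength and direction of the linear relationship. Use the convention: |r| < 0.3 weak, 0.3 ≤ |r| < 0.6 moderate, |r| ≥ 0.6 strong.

r = -0.428 < 0 so the relationship is negative.
|r| = 0.428, which falls in the moderate range.

moderate negative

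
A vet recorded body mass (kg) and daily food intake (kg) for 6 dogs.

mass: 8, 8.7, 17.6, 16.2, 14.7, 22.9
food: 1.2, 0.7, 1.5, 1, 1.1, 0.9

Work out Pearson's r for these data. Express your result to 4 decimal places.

n = 6, Σx = 88.1, Σy = 6.4, Σx² = 1452.39, Σy² = 7.2, Σxy = 95.07
nΣxy − ΣxΣy = 570.42 − 563.84 = 6.58
nΣx² − (Σx)² = 8714.34 − 7761.61 = 952.73; nΣy² − (Σy)² = 43.2 − 40.96 = 2.24
r = 6.58 / √(952.73 × 2.24) = 6.58 / 46.1965 ≈ 0.1424

0.1424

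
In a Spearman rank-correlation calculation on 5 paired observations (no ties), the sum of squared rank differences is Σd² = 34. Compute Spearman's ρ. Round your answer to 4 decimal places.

ρ = 1 − 6Σd² / [n(n²−1)] = 1 − 6×34 / (5×24)
  = 1 − 204/120 = 1 − 1.70000 ≈ -0.7000

-0.7000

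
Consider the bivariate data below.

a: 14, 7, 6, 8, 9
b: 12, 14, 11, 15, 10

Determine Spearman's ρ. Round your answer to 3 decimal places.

Rank a: 5, 2, 1, 3, 4
Rank b: 3, 4, 2, 5, 1
d = rank(a) − rank(b): 2, -2, -1, -2, 3; Σd² = 22
ρ = 1 − 6Σd² / [n(n²−1)] = 1 − 6×22 / (5×24) = 1 − 132/120 ≈ -0.100

-0.100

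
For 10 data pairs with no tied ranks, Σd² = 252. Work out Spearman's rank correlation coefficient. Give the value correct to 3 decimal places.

-0.527

ρ = 1 − 6Σd² / [n(n²−1)] = 1 − 6×252 / (10×99)
  = 1 − 1512/990 = 1 − 1.5273 ≈ -0.527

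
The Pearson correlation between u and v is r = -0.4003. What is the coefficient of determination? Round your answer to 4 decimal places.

0.1602

r² = (-0.4003)² = 0.1602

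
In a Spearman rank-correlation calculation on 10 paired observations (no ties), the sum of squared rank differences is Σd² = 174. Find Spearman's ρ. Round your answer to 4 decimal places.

ρ = 1 − 6Σd² / [n(n²−1)] = 1 − 6×174 / (10×99)
  = 1 − 1044/990 = 1 − 1.05455 ≈ -0.0545

-0.0545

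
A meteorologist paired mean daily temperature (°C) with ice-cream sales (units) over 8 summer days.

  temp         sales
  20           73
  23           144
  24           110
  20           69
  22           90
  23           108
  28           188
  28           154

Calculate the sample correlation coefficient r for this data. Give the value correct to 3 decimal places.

n = 8, Σx = 188, Σy = 936, Σx² = 4486, Σy² = 121750, Σxy = 22832
nΣxy − ΣxΣy = 182656 − 175968 = 6688
nΣx² − (Σx)² = 35888 − 35344 = 544; nΣy² − (Σy)² = 974000 − 876096 = 97904
r = 6688 / √(544 × 97904) = 6688 / 7297.9296 ≈ 0.916

0.916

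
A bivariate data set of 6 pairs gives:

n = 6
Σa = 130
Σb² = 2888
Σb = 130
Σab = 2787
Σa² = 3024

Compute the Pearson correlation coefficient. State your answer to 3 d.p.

-0.244

r = (nΣab − ΣaΣb) / √[(nΣa² − (Σa)²)(nΣb² − (Σb)²)]
Numerator: 6×2787 − 130×130 = -178
Denominator: √[(18144 − 16900)(17328 − 16900)] = √[1244 × 428] = 729.6794
r = -178 / 729.6794 ≈ -0.244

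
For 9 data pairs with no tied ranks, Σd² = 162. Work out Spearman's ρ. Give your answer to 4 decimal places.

ρ = 1 − 6Σd² / [n(n²−1)] = 1 − 6×162 / (9×80)
  = 1 − 972/720 = 1 − 1.35000 ≈ -0.3500

-0.3500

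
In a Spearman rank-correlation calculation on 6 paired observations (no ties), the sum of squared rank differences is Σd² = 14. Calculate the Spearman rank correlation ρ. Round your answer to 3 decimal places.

0.600

ρ = 1 − 6Σd² / [n(n²−1)] = 1 − 6×14 / (6×35)
  = 1 − 84/210 = 1 − 0.4000 ≈ 0.600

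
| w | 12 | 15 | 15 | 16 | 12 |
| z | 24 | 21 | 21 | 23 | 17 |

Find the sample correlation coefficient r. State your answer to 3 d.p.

0.299

n = 5, Σw = 70, Σz = 106, Σw² = 994, Σz² = 2276, Σwz = 1490
nΣwz − ΣwΣz = 7450 − 7420 = 30
nΣw² − (Σw)² = 4970 − 4900 = 70; nΣz² − (Σz)² = 11380 − 11236 = 144
r = 30 / √(70 × 144) = 30 / 100.3992 ≈ 0.299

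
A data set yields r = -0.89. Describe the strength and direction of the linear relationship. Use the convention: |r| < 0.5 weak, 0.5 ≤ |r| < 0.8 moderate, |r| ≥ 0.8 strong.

r = -0.89 < 0 so the relationship is negative.
|r| = 0.89, which falls in the strong range.

strong negative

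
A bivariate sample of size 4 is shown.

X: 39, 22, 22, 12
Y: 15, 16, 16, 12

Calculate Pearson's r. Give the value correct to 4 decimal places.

0.4989

n = 4, ΣX = 95, ΣY = 59, ΣX² = 2633, ΣY² = 881, ΣXY = 1433
nΣXY − ΣXΣY = 5732 − 5605 = 127
nΣX² − (ΣX)² = 10532 − 9025 = 1507; nΣY² − (ΣY)² = 3524 − 3481 = 43
r = 127 / √(1507 × 43) = 127 / 254.5604 ≈ 0.4989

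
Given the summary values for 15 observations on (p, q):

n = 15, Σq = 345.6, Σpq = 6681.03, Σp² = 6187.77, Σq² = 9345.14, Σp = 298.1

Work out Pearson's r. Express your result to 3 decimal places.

-0.310

r = (nΣpq − ΣpΣq) / √[(nΣp² − (Σp)²)(nΣq² − (Σq)²)]
Numerator: 15×6681.03 − 298.1×345.6 = -2807.91
Denominator: √[(92816.55 − 88863.61)(140177.1 − 119439.36)] = √[3952.94 × 20737.74] = 9054.0070
r = -2807.91 / 9054.0070 ≈ -0.310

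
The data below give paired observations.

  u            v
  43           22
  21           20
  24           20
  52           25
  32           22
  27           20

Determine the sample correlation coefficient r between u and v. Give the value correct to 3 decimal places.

n = 6, Σu = 199, Σv = 129, Σu² = 7323, Σv² = 2793, Σuv = 4390
nΣuv − ΣuΣv = 26340 − 25671 = 669
nΣu² − (Σu)² = 43938 − 39601 = 4337; nΣv² − (Σv)² = 16758 − 16641 = 117
r = 669 / √(4337 × 117) = 669 / 712.3405 ≈ 0.939

0.939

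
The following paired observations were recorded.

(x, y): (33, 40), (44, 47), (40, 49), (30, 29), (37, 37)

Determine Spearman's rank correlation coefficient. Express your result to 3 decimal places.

0.800

Rank x: 2, 5, 4, 1, 3
Rank y: 3, 4, 5, 1, 2
d = rank(x) − rank(y): -1, 1, -1, 0, 1; Σd² = 4
ρ = 1 − 6Σd² / [n(n²−1)] = 1 − 6×4 / (5×24) = 1 − 24/120 ≈ 0.800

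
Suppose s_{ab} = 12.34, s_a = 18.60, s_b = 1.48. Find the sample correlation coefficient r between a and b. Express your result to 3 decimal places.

r = Cov(a,b) / (s_a · s_b) = 12.34 / (18.60 × 1.48)
  = 12.34 / 27.5280 ≈ 0.448

0.448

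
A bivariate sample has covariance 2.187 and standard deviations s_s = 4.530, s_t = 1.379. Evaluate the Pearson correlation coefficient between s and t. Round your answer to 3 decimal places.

0.350

r = Cov(s,t) / (s_s · s_t) = 2.187 / (4.530 × 1.379)
  = 2.187 / 6.2469 ≈ 0.350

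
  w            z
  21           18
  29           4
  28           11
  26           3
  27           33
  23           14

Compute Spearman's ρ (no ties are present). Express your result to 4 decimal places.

Rank w: 1, 6, 5, 3, 4, 2
Rank z: 5, 2, 3, 1, 6, 4
d = rank(w) − rank(z): -4, 4, 2, 2, -2, -2; Σd² = 48
ρ = 1 − 6Σd² / [n(n²−1)] = 1 − 6×48 / (6×35) = 1 − 288/210 ≈ -0.3714

-0.3714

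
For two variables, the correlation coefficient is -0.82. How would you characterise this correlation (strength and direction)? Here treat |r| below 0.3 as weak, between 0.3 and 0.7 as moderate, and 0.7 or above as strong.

r = -0.82 < 0 so the relationship is negative.
|r| = 0.82, which falls in the strong range.

strong negative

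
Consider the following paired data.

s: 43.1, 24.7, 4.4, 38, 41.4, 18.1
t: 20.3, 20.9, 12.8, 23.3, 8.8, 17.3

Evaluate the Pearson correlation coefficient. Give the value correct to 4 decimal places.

n = 6, Σs = 169.7, Σt = 103.4, Σs² = 5972.63, Σt² = 1932.36, Σst = 3010.33
nΣst − ΣsΣt = 18061.98 − 17546.98 = 515
nΣs² − (Σs)² = 35835.78 − 28798.09 = 7037.69; nΣt² − (Σt)² = 11594.16 − 10691.56 = 902.6
r = 515 / √(7037.69 × 902.6) = 515 / 2520.3609 ≈ 0.2043

0.2043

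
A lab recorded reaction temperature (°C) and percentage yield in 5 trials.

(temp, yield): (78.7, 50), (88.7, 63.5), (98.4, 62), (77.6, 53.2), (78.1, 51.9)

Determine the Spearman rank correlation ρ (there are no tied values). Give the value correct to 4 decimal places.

Rank temp: 3, 4, 5, 1, 2
Rank yield: 1, 5, 4, 3, 2
d = rank(temp) − rank(yield): 2, -1, 1, -2, 0; Σd² = 10
ρ = 1 − 6Σd² / [n(n²−1)] = 1 − 6×10 / (5×24) = 1 − 60/120 ≈ 0.5000

0.5000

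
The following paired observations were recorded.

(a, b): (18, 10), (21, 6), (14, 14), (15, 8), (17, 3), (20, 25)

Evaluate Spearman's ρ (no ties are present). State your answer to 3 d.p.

Rank a: 4, 6, 1, 2, 3, 5
Rank b: 4, 2, 5, 3, 1, 6
d = rank(a) − rank(b): 0, 4, -4, -1, 2, -1; Σd² = 38
ρ = 1 − 6Σd² / [n(n²−1)] = 1 − 6×38 / (6×35) = 1 − 228/210 ≈ -0.086

-0.086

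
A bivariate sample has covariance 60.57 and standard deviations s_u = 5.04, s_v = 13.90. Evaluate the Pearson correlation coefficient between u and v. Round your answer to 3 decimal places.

0.865

r = Cov(u,v) / (s_u · s_v) = 60.57 / (5.04 × 13.90)
  = 60.57 / 70.0560 ≈ 0.865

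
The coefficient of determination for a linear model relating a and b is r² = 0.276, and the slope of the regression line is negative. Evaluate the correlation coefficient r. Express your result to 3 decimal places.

-0.525

|r| = √0.276 = 0.525
The association is negative, so r = −0.525.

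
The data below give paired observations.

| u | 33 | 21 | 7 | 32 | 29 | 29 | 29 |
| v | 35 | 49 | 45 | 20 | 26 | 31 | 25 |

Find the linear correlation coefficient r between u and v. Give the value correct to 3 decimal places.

-0.722

n = 7, Σu = 180, Σv = 231, Σu² = 5126, Σv² = 8313, Σuv = 5517
nΣuv − ΣuΣv = 38619 − 41580 = -2961
nΣu² − (Σu)² = 35882 − 32400 = 3482; nΣv² − (Σv)² = 58191 − 53361 = 4830
r = -2961 / √(3482 × 4830) = -2961 / 4100.9828 ≈ -0.722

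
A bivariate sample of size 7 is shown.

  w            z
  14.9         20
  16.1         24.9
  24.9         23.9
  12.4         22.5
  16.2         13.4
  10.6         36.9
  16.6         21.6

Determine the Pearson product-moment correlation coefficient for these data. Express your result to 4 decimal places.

n = 7, Σw = 111.7, Σz = 163.2, Σw² = 1905.35, Σz² = 4105.2, Σwz = 2539.78
nΣwz − ΣwΣz = 17778.46 − 18229.44 = -450.98
nΣw² − (Σw)² = 13337.45 − 12476.89 = 860.56; nΣz² − (Σz)² = 28736.4 − 26634.24 = 2102.16
r = -450.98 / √(860.56 × 2102.16) = -450.98 / 1345.0036 ≈ -0.3353

-0.3353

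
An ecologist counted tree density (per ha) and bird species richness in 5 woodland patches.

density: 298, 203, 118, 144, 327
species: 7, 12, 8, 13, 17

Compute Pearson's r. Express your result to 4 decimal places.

0.3164

n = 5, Σx = 1090, Σy = 57, Σx² = 271602, Σy² = 715, Σxy = 12897
nΣxy − ΣxΣy = 64485 − 62130 = 2355
nΣx² − (Σx)² = 1358010 − 1188100 = 169910; nΣy² − (Σy)² = 3575 − 3249 = 326
r = 2355 / √(169910 × 326) = 2355 / 7442.4902 ≈ 0.3164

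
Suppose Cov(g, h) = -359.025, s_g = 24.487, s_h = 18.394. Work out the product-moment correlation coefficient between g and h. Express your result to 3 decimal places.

-0.797

r = Cov(g,h) / (s_g · s_h) = -359.025 / (24.487 × 18.394)
  = -359.025 / 450.4139 ≈ -0.797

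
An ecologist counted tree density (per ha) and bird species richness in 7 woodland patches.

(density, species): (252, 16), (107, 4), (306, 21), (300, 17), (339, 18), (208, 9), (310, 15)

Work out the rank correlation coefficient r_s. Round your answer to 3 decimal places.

Rank density: 3, 1, 5, 4, 7, 2, 6
Rank species: 4, 1, 7, 5, 6, 2, 3
d = rank(density) − rank(species): -1, 0, -2, -1, 1, 0, 3; Σd² = 16
ρ = 1 − 6Σd² / [n(n²−1)] = 1 − 6×16 / (7×48) = 1 − 96/336 ≈ 0.714

0.714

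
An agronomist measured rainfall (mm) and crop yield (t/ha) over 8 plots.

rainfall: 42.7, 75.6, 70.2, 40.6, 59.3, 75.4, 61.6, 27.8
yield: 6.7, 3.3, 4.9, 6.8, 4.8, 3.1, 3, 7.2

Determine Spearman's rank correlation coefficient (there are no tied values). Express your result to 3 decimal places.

-0.786

Rank rainfall: 3, 8, 6, 2, 4, 7, 5, 1
Rank yield: 6, 3, 5, 7, 4, 2, 1, 8
d = rank(rainfall) − rank(yield): -3, 5, 1, -5, 0, 5, 4, -7; Σd² = 150
ρ = 1 − 6Σd² / [n(n²−1)] = 1 − 6×150 / (8×63) = 1 − 900/504 ≈ -0.786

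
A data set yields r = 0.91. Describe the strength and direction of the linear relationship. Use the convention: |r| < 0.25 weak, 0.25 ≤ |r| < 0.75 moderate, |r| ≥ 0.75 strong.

r = 0.91 > 0 so the relationship is positive.
|r| = 0.91, which falls in the strong range.

strong positive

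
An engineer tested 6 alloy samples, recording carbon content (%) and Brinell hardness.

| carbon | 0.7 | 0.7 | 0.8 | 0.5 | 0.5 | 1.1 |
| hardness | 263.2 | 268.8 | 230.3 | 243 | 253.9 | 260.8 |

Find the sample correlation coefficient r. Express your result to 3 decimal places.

n = 6, Σx = 4.3, Σy = 1520, Σx² = 3.33, Σy² = 386096.62, Σxy = 1091.97
nΣxy − ΣxΣy = 6551.82 − 6536 = 15.82
nΣx² − (Σx)² = 19.98 − 18.49 = 1.49; nΣy² − (Σy)² = 2316579.72 − 2310400 = 6179.72
r = 15.82 / √(1.49 × 6179.72) = 15.82 / 95.9572 ≈ 0.165

0.165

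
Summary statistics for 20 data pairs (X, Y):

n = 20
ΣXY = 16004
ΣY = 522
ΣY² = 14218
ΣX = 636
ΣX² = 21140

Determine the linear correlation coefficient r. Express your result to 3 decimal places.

r = (nΣXY − ΣXΣY) / √[(nΣX² − (ΣX)²)(nΣY² − (ΣY)²)]
Numerator: 20×16004 − 636×522 = -11912
Denominator: √[(422800 − 404496)(284360 − 272484)] = √[18304 × 11876] = 14743.7547
r = -11912 / 14743.7547 ≈ -0.808

-0.808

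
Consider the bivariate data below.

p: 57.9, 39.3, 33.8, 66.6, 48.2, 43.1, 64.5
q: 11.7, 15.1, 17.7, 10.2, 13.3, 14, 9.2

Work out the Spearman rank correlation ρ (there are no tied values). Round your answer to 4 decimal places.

Rank p: 5, 2, 1, 7, 4, 3, 6
Rank q: 3, 6, 7, 2, 4, 5, 1
d = rank(p) − rank(q): 2, -4, -6, 5, 0, -2, 5; Σd² = 110
ρ = 1 − 6Σd² / [n(n²−1)] = 1 − 6×110 / (7×48) = 1 − 660/336 ≈ -0.9643

-0.9643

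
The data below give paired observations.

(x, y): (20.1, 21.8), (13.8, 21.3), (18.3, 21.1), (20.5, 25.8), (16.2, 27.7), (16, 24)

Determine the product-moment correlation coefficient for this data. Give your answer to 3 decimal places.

0.071

n = 6, Σx = 104.9, Σy = 141.7, Σx² = 1868.03, Σy² = 3383.07, Σxy = 2479.89
nΣxy − ΣxΣy = 14879.34 − 14864.33 = 15.01
nΣx² − (Σx)² = 11208.18 − 11004.01 = 204.17; nΣy² − (Σy)² = 20298.42 − 20078.89 = 219.53
r = 15.01 / √(204.17 × 219.53) = 15.01 / 211.7107 ≈ 0.071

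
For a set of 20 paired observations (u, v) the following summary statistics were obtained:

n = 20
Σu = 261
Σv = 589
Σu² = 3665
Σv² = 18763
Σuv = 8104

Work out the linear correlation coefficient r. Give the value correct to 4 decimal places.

r = (nΣuv − ΣuΣv) / √[(nΣu² − (Σu)²)(nΣv² − (Σv)²)]
Numerator: 20×8104 − 261×589 = 8351
Denominator: √[(73300 − 68121)(375260 − 346921)] = √[5179 × 28339] = 12114.7712
r = 8351 / 12114.7712 ≈ 0.6893

0.6893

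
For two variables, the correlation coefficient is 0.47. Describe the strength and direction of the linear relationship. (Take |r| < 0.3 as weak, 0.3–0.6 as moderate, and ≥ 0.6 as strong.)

r = 0.47 > 0 so the relationship is positive.
|r| = 0.47, which falls in the moderate range.

moderate positive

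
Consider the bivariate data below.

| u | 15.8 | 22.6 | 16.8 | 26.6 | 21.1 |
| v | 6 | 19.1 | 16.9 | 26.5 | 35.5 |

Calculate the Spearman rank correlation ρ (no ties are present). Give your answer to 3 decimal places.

0.700

Rank u: 1, 4, 2, 5, 3
Rank v: 1, 3, 2, 4, 5
d = rank(u) − rank(v): 0, 1, 0, 1, -2; Σd² = 6
ρ = 1 − 6Σd² / [n(n²−1)] = 1 − 6×6 / (5×24) = 1 − 36/120 ≈ 0.700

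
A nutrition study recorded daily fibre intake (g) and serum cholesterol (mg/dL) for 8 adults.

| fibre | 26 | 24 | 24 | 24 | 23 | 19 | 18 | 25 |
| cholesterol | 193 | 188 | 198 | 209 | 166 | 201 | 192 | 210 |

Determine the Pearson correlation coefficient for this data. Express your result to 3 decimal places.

n = 8, Σx = 183, Σy = 1557, Σx² = 4243, Σy² = 304399, Σxy = 35641
nΣxy − ΣxΣy = 285128 − 284931 = 197
nΣx² − (Σx)² = 33944 − 33489 = 455; nΣy² − (Σy)² = 2435192 − 2424249 = 10943
r = 197 / √(455 × 10943) = 197 / 2231.3819 ≈ 0.088

0.088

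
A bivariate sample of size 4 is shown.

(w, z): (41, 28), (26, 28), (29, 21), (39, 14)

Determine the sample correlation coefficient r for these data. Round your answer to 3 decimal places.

-0.272

n = 4, Σw = 135, Σz = 91, Σw² = 4719, Σz² = 2205, Σwz = 3031
nΣwz − ΣwΣz = 12124 − 12285 = -161
nΣw² − (Σw)² = 18876 − 18225 = 651; nΣz² − (Σz)² = 8820 − 8281 = 539
r = -161 / √(651 × 539) = -161 / 592.3588 ≈ -0.272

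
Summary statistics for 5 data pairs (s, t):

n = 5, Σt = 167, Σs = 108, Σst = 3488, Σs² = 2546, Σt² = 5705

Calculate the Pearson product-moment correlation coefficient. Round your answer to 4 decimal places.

-0.7238

r = (nΣst − ΣsΣt) / √[(nΣs² − (Σs)²)(nΣt² − (Σt)²)]
Numerator: 5×3488 − 108×167 = -596
Denominator: √[(12730 − 11664)(28525 − 27889)] = √[1066 × 636] = 823.3930
r = -596 / 823.3930 ≈ -0.7238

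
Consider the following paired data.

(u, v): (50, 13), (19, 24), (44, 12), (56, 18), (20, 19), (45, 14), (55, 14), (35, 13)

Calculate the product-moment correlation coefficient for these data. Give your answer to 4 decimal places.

-0.6341

n = 8, Σu = 324, Σv = 127, Σu² = 14608, Σv² = 2135, Σuv = 4877
nΣuv − ΣuΣv = 39016 − 41148 = -2132
nΣu² − (Σu)² = 116864 − 104976 = 11888; nΣv² − (Σv)² = 17080 − 16129 = 951
r = -2132 / √(11888 × 951) = -2132 / 3362.3635 ≈ -0.6341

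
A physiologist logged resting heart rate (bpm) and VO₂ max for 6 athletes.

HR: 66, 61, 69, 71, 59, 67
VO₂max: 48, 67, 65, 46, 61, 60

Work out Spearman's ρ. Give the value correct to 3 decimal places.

-0.486

Rank HR: 3, 2, 5, 6, 1, 4
Rank VO₂max: 2, 6, 5, 1, 4, 3
d = rank(HR) − rank(VO₂max): 1, -4, 0, 5, -3, 1; Σd² = 52
ρ = 1 − 6Σd² / [n(n²−1)] = 1 − 6×52 / (6×35) = 1 − 312/210 ≈ -0.486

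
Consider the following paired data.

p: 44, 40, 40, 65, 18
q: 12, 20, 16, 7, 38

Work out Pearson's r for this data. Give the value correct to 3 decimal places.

-0.938

n = 5, Σp = 207, Σq = 93, Σp² = 9685, Σq² = 2293, Σpq = 3107
nΣpq − ΣpΣq = 15535 − 19251 = -3716
nΣp² − (Σp)² = 48425 − 42849 = 5576; nΣq² − (Σq)² = 11465 − 8649 = 2816
r = -3716 / √(5576 × 2816) = -3716 / 3962.5769 ≈ -0.938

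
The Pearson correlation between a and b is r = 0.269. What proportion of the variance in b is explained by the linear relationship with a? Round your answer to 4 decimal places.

0.0724

r² = (0.269)² = 0.0724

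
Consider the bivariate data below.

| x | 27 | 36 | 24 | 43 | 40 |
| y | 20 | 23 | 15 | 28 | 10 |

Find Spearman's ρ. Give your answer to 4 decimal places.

Rank x: 2, 3, 1, 5, 4
Rank y: 3, 4, 2, 5, 1
d = rank(x) − rank(y): -1, -1, -1, 0, 3; Σd² = 12
ρ = 1 − 6Σd² / [n(n²−1)] = 1 − 6×12 / (5×24) = 1 − 72/120 ≈ 0.4000

0.4000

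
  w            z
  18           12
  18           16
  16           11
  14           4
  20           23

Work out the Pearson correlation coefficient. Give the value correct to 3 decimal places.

0.955

n = 5, Σw = 86, Σz = 66, Σw² = 1500, Σz² = 1066, Σwz = 1196
nΣwz − ΣwΣz = 5980 − 5676 = 304
nΣw² − (Σw)² = 7500 − 7396 = 104; nΣz² − (Σz)² = 5330 − 4356 = 974
r = 304 / √(104 × 974) = 304 / 318.2703 ≈ 0.955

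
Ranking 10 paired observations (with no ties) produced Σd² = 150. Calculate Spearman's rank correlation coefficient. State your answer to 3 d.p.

ρ = 1 − 6Σd² / [n(n²−1)] = 1 − 6×150 / (10×99)
  = 1 − 900/990 = 1 − 0.9091 ≈ 0.091

0.091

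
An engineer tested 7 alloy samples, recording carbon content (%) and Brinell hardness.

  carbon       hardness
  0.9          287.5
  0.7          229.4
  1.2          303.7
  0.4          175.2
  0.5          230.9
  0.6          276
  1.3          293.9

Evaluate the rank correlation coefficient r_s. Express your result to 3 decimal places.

Rank carbon: 5, 4, 6, 1, 2, 3, 7
Rank hardness: 5, 2, 7, 1, 3, 4, 6
d = rank(carbon) − rank(hardness): 0, 2, -1, 0, -1, -1, 1; Σd² = 8
ρ = 1 − 6Σd² / [n(n²−1)] = 1 − 6×8 / (7×48) = 1 − 48/336 ≈ 0.857

0.857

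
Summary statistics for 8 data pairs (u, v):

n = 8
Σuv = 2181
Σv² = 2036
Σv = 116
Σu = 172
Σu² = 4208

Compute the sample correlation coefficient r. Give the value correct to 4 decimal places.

-0.7366

r = (nΣuv − ΣuΣv) / √[(nΣu² − (Σu)²)(nΣv² − (Σv)²)]
Numerator: 8×2181 − 172×116 = -2504
Denominator: √[(33664 − 29584)(16288 − 13456)] = √[4080 × 2832] = 3399.1999
r = -2504 / 3399.1999 ≈ -0.7366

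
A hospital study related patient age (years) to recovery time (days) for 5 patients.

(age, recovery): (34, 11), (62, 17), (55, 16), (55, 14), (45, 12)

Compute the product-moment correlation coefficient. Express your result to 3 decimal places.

0.936

n = 5, Σx = 251, Σy = 70, Σx² = 13075, Σy² = 1006, Σxy = 3618
nΣxy − ΣxΣy = 18090 − 17570 = 520
nΣx² − (Σx)² = 65375 − 63001 = 2374; nΣy² − (Σy)² = 5030 − 4900 = 130
r = 520 / √(2374 × 130) = 520 / 555.5358 ≈ 0.936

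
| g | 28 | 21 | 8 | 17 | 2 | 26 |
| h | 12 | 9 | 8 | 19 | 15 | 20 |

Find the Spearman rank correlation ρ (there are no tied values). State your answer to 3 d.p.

0.200

Rank g: 6, 4, 2, 3, 1, 5
Rank h: 3, 2, 1, 5, 4, 6
d = rank(g) − rank(h): 3, 2, 1, -2, -3, -1; Σd² = 28
ρ = 1 − 6Σd² / [n(n²−1)] = 1 − 6×28 / (6×35) = 1 − 168/210 ≈ 0.200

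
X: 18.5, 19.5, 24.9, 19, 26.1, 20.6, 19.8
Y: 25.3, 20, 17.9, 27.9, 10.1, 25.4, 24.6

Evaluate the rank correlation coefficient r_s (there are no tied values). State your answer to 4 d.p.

-0.6786

Rank X: 1, 3, 6, 2, 7, 5, 4
Rank Y: 5, 3, 2, 7, 1, 6, 4
d = rank(X) − rank(Y): -4, 0, 4, -5, 6, -1, 0; Σd² = 94
ρ = 1 − 6Σd² / [n(n²−1)] = 1 − 6×94 / (7×48) = 1 − 564/336 ≈ -0.6786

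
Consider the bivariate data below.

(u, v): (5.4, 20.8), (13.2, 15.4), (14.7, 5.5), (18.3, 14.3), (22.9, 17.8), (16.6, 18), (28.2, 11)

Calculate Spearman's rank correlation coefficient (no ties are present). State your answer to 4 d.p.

-0.3929

Rank u: 1, 2, 3, 5, 6, 4, 7
Rank v: 7, 4, 1, 3, 5, 6, 2
d = rank(u) − rank(v): -6, -2, 2, 2, 1, -2, 5; Σd² = 78
ρ = 1 − 6Σd² / [n(n²−1)] = 1 − 6×78 / (7×48) = 1 − 468/336 ≈ -0.3929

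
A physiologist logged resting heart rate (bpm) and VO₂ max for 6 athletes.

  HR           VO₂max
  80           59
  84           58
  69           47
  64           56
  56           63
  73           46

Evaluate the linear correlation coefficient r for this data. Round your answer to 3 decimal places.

-0.153

n = 6, Σx = 426, Σy = 329, Σx² = 30778, Σy² = 18275, Σxy = 23305
nΣxy − ΣxΣy = 139830 − 140154 = -324
nΣx² − (Σx)² = 184668 − 181476 = 3192; nΣy² − (Σy)² = 109650 − 108241 = 1409
r = -324 / √(3192 × 1409) = -324 / 2120.7376 ≈ -0.153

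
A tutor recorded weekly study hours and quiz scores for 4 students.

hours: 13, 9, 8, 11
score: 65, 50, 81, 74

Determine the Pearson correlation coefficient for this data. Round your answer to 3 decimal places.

n = 4, Σx = 41, Σy = 270, Σx² = 435, Σy² = 18762, Σxy = 2757
nΣxy − ΣxΣy = 11028 − 11070 = -42
nΣx² − (Σx)² = 1740 − 1681 = 59; nΣy² − (Σy)² = 75048 − 72900 = 2148
r = -42 / √(59 × 2148) = -42 / 355.9944 ≈ -0.118

-0.118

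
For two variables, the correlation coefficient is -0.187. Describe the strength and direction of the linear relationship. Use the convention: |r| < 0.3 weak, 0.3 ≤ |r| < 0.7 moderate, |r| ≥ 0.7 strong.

r = -0.187 < 0 so the relationship is negative.
|r| = 0.187, which falls in the weak range.

weak negative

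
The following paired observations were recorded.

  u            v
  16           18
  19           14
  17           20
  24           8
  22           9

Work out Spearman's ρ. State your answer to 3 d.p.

Rank u: 1, 3, 2, 5, 4
Rank v: 4, 3, 5, 1, 2
d = rank(u) − rank(v): -3, 0, -3, 4, 2; Σd² = 38
ρ = 1 − 6Σd² / [n(n²−1)] = 1 − 6×38 / (5×24) = 1 − 228/120 ≈ -0.900

-0.900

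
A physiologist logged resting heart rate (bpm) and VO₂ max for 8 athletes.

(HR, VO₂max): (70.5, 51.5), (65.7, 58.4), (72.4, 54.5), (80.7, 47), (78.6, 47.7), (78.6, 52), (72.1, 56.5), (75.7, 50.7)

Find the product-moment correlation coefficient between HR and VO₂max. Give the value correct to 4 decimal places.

n = 8, Σx = 594.3, Σy = 418.3, Σx² = 44325.81, Σy² = 21984.09, Σxy = 30954.39
nΣxy − ΣxΣy = 247635.12 − 248595.69 = -960.57
nΣx² − (Σx)² = 354606.48 − 353192.49 = 1413.99; nΣy² − (Σy)² = 175872.72 − 174974.89 = 897.83
r = -960.57 / √(1413.99 × 897.83) = -960.57 / 1126.7310 ≈ -0.8525

-0.8525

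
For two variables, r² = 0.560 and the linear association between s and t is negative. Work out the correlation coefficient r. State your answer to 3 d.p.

-0.748

|r| = √0.560 = 0.748
The association is negative, so r = −0.748.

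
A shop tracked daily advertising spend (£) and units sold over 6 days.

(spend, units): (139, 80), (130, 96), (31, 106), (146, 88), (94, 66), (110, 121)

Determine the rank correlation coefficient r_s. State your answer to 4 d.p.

Rank spend: 5, 4, 1, 6, 2, 3
Rank units: 2, 4, 5, 3, 1, 6
d = rank(spend) − rank(units): 3, 0, -4, 3, 1, -3; Σd² = 44
ρ = 1 − 6Σd² / [n(n²−1)] = 1 − 6×44 / (6×35) = 1 − 264/210 ≈ -0.2571

-0.2571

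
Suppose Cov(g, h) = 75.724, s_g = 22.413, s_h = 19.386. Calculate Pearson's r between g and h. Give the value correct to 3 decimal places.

r = Cov(g,h) / (s_g · s_h) = 75.724 / (22.413 × 19.386)
  = 75.724 / 434.4984 ≈ 0.174

0.174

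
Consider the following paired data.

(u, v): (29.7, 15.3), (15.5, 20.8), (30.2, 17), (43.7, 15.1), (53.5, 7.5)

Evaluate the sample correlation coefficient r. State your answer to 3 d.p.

n = 5, Σu = 172.6, Σv = 75.7, Σu² = 6806.32, Σv² = 1239.99, Σuv = 2351.33
nΣuv − ΣuΣv = 11756.65 − 13065.82 = -1309.17
nΣu² − (Σu)² = 34031.6 − 29790.76 = 4240.84; nΣv² − (Σv)² = 6199.95 − 5730.49 = 469.46
r = -1309.17 / √(4240.84 × 469.46) = -1309.17 / 1410.9942 ≈ -0.928

-0.928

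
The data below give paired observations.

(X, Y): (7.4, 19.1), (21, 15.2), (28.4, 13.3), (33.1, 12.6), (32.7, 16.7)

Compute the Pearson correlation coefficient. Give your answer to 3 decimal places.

n = 5, ΣX = 122.6, ΣY = 76.9, ΣX² = 3467.22, ΣY² = 1210.39, ΣXY = 1801.41
nΣXY − ΣXΣY = 9007.05 − 9427.94 = -420.89
nΣX² − (ΣX)² = 17336.1 − 15030.76 = 2305.34; nΣY² − (ΣY)² = 6051.95 − 5913.61 = 138.34
r = -420.89 / √(2305.34 × 138.34) = -420.89 / 564.7307 ≈ -0.745

-0.745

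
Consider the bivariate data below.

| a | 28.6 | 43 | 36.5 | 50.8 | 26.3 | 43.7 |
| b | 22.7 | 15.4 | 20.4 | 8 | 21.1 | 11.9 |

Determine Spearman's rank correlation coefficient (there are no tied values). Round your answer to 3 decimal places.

Rank a: 2, 4, 3, 6, 1, 5
Rank b: 6, 3, 4, 1, 5, 2
d = rank(a) − rank(b): -4, 1, -1, 5, -4, 3; Σd² = 68
ρ = 1 − 6Σd² / [n(n²−1)] = 1 − 6×68 / (6×35) = 1 − 408/210 ≈ -0.943

-0.943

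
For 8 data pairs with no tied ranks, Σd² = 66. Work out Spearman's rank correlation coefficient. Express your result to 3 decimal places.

0.214

ρ = 1 − 6Σd² / [n(n²−1)] = 1 − 6×66 / (8×63)
  = 1 − 396/504 = 1 − 0.7857 ≈ 0.214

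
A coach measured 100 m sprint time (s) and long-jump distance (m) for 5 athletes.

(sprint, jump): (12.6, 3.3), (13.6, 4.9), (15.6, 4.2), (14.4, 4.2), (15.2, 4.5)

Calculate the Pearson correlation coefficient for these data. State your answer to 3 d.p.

0.459

n = 5, Σx = 71.4, Σy = 21.1, Σx² = 1025.48, Σy² = 90.43, Σxy = 302.62
nΣxy − ΣxΣy = 1513.1 − 1506.54 = 6.56
nΣx² − (Σx)² = 5127.4 − 5097.96 = 29.44; nΣy² − (Σy)² = 452.15 − 445.21 = 6.94
r = 6.56 / √(29.44 × 6.94) = 6.56 / 14.2938 ≈ 0.459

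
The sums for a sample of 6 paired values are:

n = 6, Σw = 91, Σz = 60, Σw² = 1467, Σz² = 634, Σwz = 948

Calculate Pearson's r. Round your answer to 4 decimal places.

r = (nΣwz − ΣwΣz) / √[(nΣw² − (Σw)²)(nΣz² − (Σz)²)]
Numerator: 6×948 − 91×60 = 228
Denominator: √[(8802 − 8281)(3804 − 3600)] = √[521 × 204] = 326.0123
r = 228 / 326.0123 ≈ 0.6994

0.6994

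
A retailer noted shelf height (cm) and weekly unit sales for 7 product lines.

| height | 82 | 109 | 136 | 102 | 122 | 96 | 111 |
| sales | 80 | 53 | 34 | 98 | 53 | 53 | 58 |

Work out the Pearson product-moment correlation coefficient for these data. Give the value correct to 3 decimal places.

n = 7, Σx = 758, Σy = 429, Σx² = 83926, Σy² = 28951, Σxy = 44949
nΣxy − ΣxΣy = 314643 − 325182 = -10539
nΣx² − (Σx)² = 587482 − 574564 = 12918; nΣy² − (Σy)² = 202657 − 184041 = 18616
r = -10539 / √(12918 × 18616) = -10539 / 15507.4656 ≈ -0.680

-0.680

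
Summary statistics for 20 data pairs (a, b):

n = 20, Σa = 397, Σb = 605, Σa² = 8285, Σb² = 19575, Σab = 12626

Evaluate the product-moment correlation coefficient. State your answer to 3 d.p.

0.859

r = (nΣab − ΣaΣb) / √[(nΣa² − (Σa)²)(nΣb² − (Σb)²)]
Numerator: 20×12626 − 397×605 = 12335
Denominator: √[(165700 − 157609)(391500 − 366025)] = √[8091 × 25475] = 14356.8181
r = 12335 / 14356.8181 ≈ 0.859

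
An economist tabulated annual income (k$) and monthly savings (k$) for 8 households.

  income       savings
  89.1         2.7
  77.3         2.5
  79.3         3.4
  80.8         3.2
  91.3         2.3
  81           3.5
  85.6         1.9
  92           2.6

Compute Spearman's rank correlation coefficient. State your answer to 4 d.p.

-0.3333

Rank income: 6, 1, 2, 3, 7, 4, 5, 8
Rank savings: 5, 3, 7, 6, 2, 8, 1, 4
d = rank(income) − rank(savings): 1, -2, -5, -3, 5, -4, 4, 4; Σd² = 112
ρ = 1 − 6Σd² / [n(n²−1)] = 1 − 6×112 / (8×63) = 1 − 672/504 ≈ -0.3333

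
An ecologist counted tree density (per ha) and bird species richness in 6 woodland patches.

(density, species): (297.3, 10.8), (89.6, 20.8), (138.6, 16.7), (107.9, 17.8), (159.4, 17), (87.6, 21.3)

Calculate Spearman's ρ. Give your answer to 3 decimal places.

Rank density: 6, 2, 4, 3, 5, 1
Rank species: 1, 5, 2, 4, 3, 6
d = rank(density) − rank(species): 5, -3, 2, -1, 2, -5; Σd² = 68
ρ = 1 − 6Σd² / [n(n²−1)] = 1 − 6×68 / (6×35) = 1 − 408/210 ≈ -0.943

-0.943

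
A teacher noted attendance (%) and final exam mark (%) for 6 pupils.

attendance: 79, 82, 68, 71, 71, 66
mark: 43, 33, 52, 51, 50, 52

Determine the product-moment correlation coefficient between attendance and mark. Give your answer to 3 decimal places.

n = 6, Σx = 437, Σy = 281, Σx² = 32027, Σy² = 13447, Σxy = 20242
nΣxy − ΣxΣy = 121452 − 122797 = -1345
nΣx² − (Σx)² = 192162 − 190969 = 1193; nΣy² − (Σy)² = 80682 − 78961 = 1721
r = -1345 / √(1193 × 1721) = -1345 / 1432.8828 ≈ -0.939

-0.939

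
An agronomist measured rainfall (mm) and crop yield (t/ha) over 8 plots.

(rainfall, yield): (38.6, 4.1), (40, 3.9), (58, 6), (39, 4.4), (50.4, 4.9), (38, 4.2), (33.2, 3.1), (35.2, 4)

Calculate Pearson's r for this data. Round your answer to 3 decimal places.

0.941

n = 8, Σx = 332.4, Σy = 34.6, Σx² = 14300.4, Σy² = 154.64, Σxy = 1484.14
nΣxy − ΣxΣy = 11873.12 − 11501.04 = 372.08
nΣx² − (Σx)² = 114403.2 − 110489.76 = 3913.44; nΣy² − (Σy)² = 1237.12 − 1197.16 = 39.96
r = 372.08 / √(3913.44 × 39.96) = 372.08 / 395.4505 ≈ 0.941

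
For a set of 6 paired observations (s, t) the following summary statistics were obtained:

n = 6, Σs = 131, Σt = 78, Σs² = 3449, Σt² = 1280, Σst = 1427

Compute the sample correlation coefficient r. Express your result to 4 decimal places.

r = (nΣst − ΣsΣt) / √[(nΣs² − (Σs)²)(nΣt² − (Σt)²)]
Numerator: 6×1427 − 131×78 = -1656
Denominator: √[(20694 − 17161)(7680 − 6084)] = √[3533 × 1596] = 2374.5880
r = -1656 / 2374.5880 ≈ -0.6974

-0.6974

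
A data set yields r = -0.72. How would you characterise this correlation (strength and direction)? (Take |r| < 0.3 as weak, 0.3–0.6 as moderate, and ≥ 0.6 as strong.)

strong negative

r = -0.72 < 0 so the relationship is negative.
|r| = 0.72, which falls in the strong range.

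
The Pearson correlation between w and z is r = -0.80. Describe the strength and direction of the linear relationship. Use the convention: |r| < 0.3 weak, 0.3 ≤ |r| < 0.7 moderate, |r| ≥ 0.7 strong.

r = -0.80 < 0 so the relationship is negative.
|r| = 0.80, which falls in the strong range.

strong negative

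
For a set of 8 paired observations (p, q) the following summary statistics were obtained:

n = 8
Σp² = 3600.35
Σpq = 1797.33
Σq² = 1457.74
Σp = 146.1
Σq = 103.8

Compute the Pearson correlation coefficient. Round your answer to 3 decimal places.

r = (nΣpq − ΣpΣq) / √[(nΣp² − (Σp)²)(nΣq² − (Σq)²)]
Numerator: 8×1797.33 − 146.1×103.8 = -786.54
Denominator: √[(28802.8 − 21345.21)(11661.92 − 10774.44)] = √[7457.59 × 887.48] = 2572.6372
r = -786.54 / 2572.6372 ≈ -0.306

-0.306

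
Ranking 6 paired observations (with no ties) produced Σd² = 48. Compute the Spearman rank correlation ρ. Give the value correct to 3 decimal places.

ρ = 1 − 6Σd² / [n(n²−1)] = 1 − 6×48 / (6×35)
  = 1 − 288/210 = 1 − 1.3714 ≈ -0.371

-0.371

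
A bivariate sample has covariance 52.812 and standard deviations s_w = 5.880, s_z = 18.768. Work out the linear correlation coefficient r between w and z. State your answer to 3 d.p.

r = Cov(w,z) / (s_w · s_z) = 52.812 / (5.880 × 18.768)
  = 52.812 / 110.3558 ≈ 0.479

0.479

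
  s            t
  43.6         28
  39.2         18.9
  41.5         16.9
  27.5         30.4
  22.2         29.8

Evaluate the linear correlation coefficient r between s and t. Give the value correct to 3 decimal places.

-0.642

n = 5, Σs = 174, Σt = 124, Σs² = 6408.94, Σt² = 3239.02, Σst = 4160.59
nΣst − ΣsΣt = 20802.95 − 21576 = -773.05
nΣs² − (Σs)² = 32044.7 − 30276 = 1768.7; nΣt² − (Σt)² = 16195.1 − 15376 = 819.1
r = -773.05 / √(1768.7 × 819.1) = -773.05 / 1203.6371 ≈ -0.642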